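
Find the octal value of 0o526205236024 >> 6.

0o5262052360

Shifting right by 6 bits = 2 oct digits: drop the last 2.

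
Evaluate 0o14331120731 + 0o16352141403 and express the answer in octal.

0o32703262334

Add column by column in base 8, right to left:
  1+3 = 4
  3+0 = 3
  7+4 = 3 carry 1
  0+1+1 = 2
  2+4 = 6
  1+1 = 2
  1+2 = 3
  3+5 = 0 carry 1
  3+3+1 = 7
  4+6 = 2 carry 1
  1+1+1 = 3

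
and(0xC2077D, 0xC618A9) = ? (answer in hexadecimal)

0xC20029

AND each hex digit independently (no carries):
  C&C=C, 2&6=2, 0&1=0, 7&8=0, 7&A=2, D&9=9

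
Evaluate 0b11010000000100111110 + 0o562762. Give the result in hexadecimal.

0xfe730

0b11010000000100111110 = 0xd013e in hexadecimal.
0o562762 = 0x2e5f2 in hexadecimal.
Add column by column in base 16, right to left:
  e+2 = 0 carry 1
  3+f+1 = 3 carry 1
  1+5+1 = 7
  0+e = e
  d+2 = f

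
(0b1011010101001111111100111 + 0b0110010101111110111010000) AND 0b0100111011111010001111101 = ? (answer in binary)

Add column by column in base 2, right to left:
  1+0 = 1
  1+0 = 1
  1+0 = 1
  0+0 = 0
  0+1 = 1
  1+0 = 1
  1+1 = 0 carry 1
  1+1+1 = 1 carry 1
  1+1+1 = 1 carry 1
  1+0+1 = 0 carry 1
  1+1+1 = 1 carry 1
  1+1+1 = 1 carry 1
  1+1+1 = 1 carry 1
  0+1+1 = 0 carry 1
  0+1+1 = 0 carry 1
  1+1+1 = 1 carry 1
  0+0+1 = 1
  1+1 = 0 carry 1
  0+0+1 = 1
  1+1 = 0 carry 1
  0+0+1 = 1
  1+0 = 1
  1+1 = 0 carry 1
  0+1+1 = 0 carry 1
  1+0+1 = 0 carry 1
  final carry 1
Sum = 0b10001101011001110110110111; now AND with 0b0100111011111010001111101:
  10001101011001110110110111
& 00100111011111010001111101
= 00000101011001010000110101

0b101011001010000110101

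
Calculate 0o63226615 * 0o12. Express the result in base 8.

Multiply each base-8 digit by 10, carrying:
  5×10 = 50 → write 2 carry 6
  1×10+6 = 16 → write 0 carry 2
  6×10+2 = 62 → write 6 carry 7
  6×10+7 = 67 → write 3 carry 8
  2×10+8 = 28 → write 4 carry 3
  2×10+3 = 23 → write 7 carry 2
  3×10+2 = 32 → write 0 carry 4
  6×10+4 = 64 → write 0 carry 8
  remaining carry: 10

0o1000743602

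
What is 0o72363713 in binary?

0b111010011110011111001011

Each octal digit is 3 bits: 7=111 2=010 3=011 6=110 3=011 7=111 1=001 3=011.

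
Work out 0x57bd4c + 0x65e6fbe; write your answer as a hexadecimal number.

0x6b62d0a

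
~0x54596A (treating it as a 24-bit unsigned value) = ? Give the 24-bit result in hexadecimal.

Each hex digit d becomes F−d:
  5→A, 4→B, 5→A, 9→6, 6→9, A→5

0xABA695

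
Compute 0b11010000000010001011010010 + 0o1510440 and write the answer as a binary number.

0b11010001101011001111110010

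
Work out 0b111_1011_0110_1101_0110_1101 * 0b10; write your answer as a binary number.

0b111101101101101011011010

Multiply each base-2 digit by 2, carrying:
  1×2 = 2 → write 0 carry 1
  0×2+1 = 1 → write 1
  1×2 = 2 → write 0 carry 1
  1×2+1 = 3 → write 1 carry 1
  0×2+1 = 1 → write 1
  1×2 = 2 → write 0 carry 1
  1×2+1 = 3 → write 1 carry 1
  0×2+1 = 1 → write 1
  1×2 = 2 → write 0 carry 1
  0×2+1 = 1 → write 1
  1×2 = 2 → write 0 carry 1
  1×2+1 = 3 → write 1 carry 1
  0×2+1 = 1 → write 1
  1×2 = 2 → write 0 carry 1
  1×2+1 = 3 → write 1 carry 1
  0×2+1 = 1 → write 1
  1×2 = 2 → write 0 carry 1
  1×2+1 = 3 → write 1 carry 1
  0×2+1 = 1 → write 1
  1×2 = 2 → write 0 carry 1
  1×2+1 = 3 → write 1 carry 1
  1×2+1 = 3 → write 1 carry 1
  1×2+1 = 3 → write 1 carry 1
  remaining carry: 1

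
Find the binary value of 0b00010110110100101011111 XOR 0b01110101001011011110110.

0b01100011111111110101001

XOR bit by bit (1 where the bits differ):
  00010110110100101011111
^ 01110101001011011110110
= 01100011111111110101001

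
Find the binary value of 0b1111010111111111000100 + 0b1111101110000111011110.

Add column by column in base 2, right to left:
  0+0 = 0
  0+1 = 1
  1+1 = 0 carry 1
  0+1+1 = 0 carry 1
  0+1+1 = 0 carry 1
  0+0+1 = 1
  1+1 = 0 carry 1
  1+1+1 = 1 carry 1
  1+1+1 = 1 carry 1
  1+0+1 = 0 carry 1
  1+0+1 = 0 carry 1
  1+0+1 = 0 carry 1
  1+0+1 = 0 carry 1
  1+1+1 = 1 carry 1
  1+1+1 = 1 carry 1
  0+1+1 = 0 carry 1
  1+0+1 = 0 carry 1
  0+1+1 = 0 carry 1
  1+1+1 = 1 carry 1
  1+1+1 = 1 carry 1
  1+1+1 = 1 carry 1
  1+1+1 = 1 carry 1
  final carry 1

0b11111000110000110100010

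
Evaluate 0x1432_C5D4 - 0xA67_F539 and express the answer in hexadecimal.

Subtract column by column in base 16:
  4-9 → B (borrow)
  D-3-1 → 9
  5-5 → 0
  C-F → D (borrow)
  2-7-1 → A (borrow)
  3-6-1 → C (borrow)
  4-A-1 → 9 (borrow)
  1-0-1 → 0

0x9CAD09B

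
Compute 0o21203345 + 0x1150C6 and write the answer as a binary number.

0b10101100101011110101011

0o21203345 = 0b10001010000011011100101 in binary.
0x1150C6 = 0b100010101000011000110 in binary.
Add column by column in base 2, right to left:
  1+0 = 1
  0+1 = 1
  1+1 = 0 carry 1
  0+0+1 = 1
  0+0 = 0
  1+0 = 1
  1+1 = 0 carry 1
  1+1+1 = 1 carry 1
  0+0+1 = 1
  1+0 = 1
  1+0 = 1
  0+0 = 0
  0+1 = 1
  0+0 = 0
  0+1 = 1
  0+0 = 0
  1+1 = 0 carry 1
  0+0+1 = 1
  1+0 = 1
  0+0 = 0
  0+1 = 1
  0+0 = 0
  1+0 = 1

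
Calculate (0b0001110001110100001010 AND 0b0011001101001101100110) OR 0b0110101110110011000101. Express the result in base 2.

0b111101111110111000111

0b0001110001110100001010 AND 0b0011001101001101100110 = 0b0001000001000100000010.
Then OR with 0b0110101110110011000101.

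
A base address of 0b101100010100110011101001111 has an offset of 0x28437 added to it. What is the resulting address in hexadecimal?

0x58CEB86

0b101100010100110011101001111 = 0x58A674F in hexadecimal.
Add column by column in base 16, right to left:
  F+7 = 6 carry 1
  4+3+1 = 8
  7+4 = B
  6+8 = E
  A+2 = C
  8+0 = 8
  5+0 = 5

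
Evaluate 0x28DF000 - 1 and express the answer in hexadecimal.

The trailing 3 digits are 0, so subtracting 1 borrows through: they become F and the next digit up decrements.

0x28DEFFF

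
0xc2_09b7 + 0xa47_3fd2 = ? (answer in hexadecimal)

Add column by column in base 16, right to left:
  7+2 = 9
  b+d = 8 carry 1
  9+f+1 = 9 carry 1
  0+3+1 = 4
  2+7 = 9
  c+4 = 0 carry 1
  0+a+1 = b

0xb094989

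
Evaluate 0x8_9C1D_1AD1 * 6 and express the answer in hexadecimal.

0x33A8AEA0E6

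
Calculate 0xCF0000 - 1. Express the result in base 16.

The trailing 4 digits are 0, so subtracting 1 borrows through: they become F and the next digit up decrements.

0xCEFFFF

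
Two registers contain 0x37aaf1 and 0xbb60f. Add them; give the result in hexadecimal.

0x436100

Add column by column in base 16, right to left:
  1+f = 0 carry 1
  f+0+1 = 0 carry 1
  a+6+1 = 1 carry 1
  a+b+1 = 6 carry 1
  7+b+1 = 3 carry 1
  3+0+1 = 4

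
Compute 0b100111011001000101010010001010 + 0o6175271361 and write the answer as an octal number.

0b100111011001000101010010001010 = 0o4731052212 in octal.
Add column by column in base 8, right to left:
  2+1 = 3
  1+6 = 7
  2+3 = 5
  2+1 = 3
  5+7 = 4 carry 1
  0+2+1 = 3
  1+5 = 6
  3+7 = 2 carry 1
  7+1+1 = 1 carry 1
  4+6+1 = 3 carry 1
  final carry 1

0o13126343573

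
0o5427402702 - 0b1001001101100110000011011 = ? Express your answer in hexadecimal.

0x2B3739A7

0o5427402702 = 0x2C5E05C2 in hexadecimal.
0b1001001101100110000011011 = 0x126CC1B in hexadecimal.
Subtract column by column in base 16:
  2-B → 7 (borrow)
  C-1-1 → A
  5-C → 9 (borrow)
  0-C-1 → 3 (borrow)
  E-6-1 → 7
  5-2 → 3
  C-1 → B
  2-0 → 2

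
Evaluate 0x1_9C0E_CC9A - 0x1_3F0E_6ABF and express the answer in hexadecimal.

0x5D0061DB

Subtract column by column in base 16:
  A-F → B (borrow)
  9-B-1 → D (borrow)
  C-A-1 → 1
  C-6 → 6
  E-E → 0
  0-0 → 0
  C-F → D (borrow)
  9-3-1 → 5
  1-1 → 0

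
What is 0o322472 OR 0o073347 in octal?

OR each oct digit independently (no carries):
  3|0=3, 2|7=7, 2|3=3, 4|3=7, 7|4=7, 2|7=7

0o373777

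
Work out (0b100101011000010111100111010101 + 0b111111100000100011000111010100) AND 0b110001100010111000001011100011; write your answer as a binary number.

Add column by column in base 2, right to left:
  1+0 = 1
  0+0 = 0
  1+1 = 0 carry 1
  0+0+1 = 1
  1+1 = 0 carry 1
  0+0+1 = 1
  1+1 = 0 carry 1
  1+1+1 = 1 carry 1
  1+1+1 = 1 carry 1
  0+0+1 = 1
  0+0 = 0
  1+0 = 1
  1+1 = 0 carry 1
  1+1+1 = 1 carry 1
  1+0+1 = 0 carry 1
  0+0+1 = 1
  1+0 = 1
  0+1 = 1
  0+0 = 0
  0+0 = 0
  0+0 = 0
  1+0 = 1
  1+0 = 1
  0+1 = 1
  1+1 = 0 carry 1
  0+1+1 = 0 carry 1
  1+1+1 = 1 carry 1
  0+1+1 = 0 carry 1
  0+1+1 = 0 carry 1
  1+1+1 = 1 carry 1
  final carry 1
Sum = 0b1100100111000111010101110101001; now AND with 0b110001100010111000001011100011:
  1100100111000111010101110101001
& 0110001100010111000001011100011
= 0100000100000111000001010100001

0b100000100000111000001010100001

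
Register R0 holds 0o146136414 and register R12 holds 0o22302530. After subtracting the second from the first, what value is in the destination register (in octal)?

0o123633664

Subtract column by column in base 8:
  4-0 → 4
  1-3 → 6 (borrow)
  4-5-1 → 6 (borrow)
  6-2-1 → 3
  3-0 → 3
  1-3 → 6 (borrow)
  6-2-1 → 3
  4-2 → 2
  1-0 → 1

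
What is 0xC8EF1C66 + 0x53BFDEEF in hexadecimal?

0x11CAEFB55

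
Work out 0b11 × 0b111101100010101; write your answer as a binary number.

0b10111000100111111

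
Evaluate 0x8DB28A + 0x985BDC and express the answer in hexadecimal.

Add column by column in base 16, right to left:
  A+C = 6 carry 1
  8+D+1 = 6 carry 1
  2+B+1 = E
  B+5 = 0 carry 1
  D+8+1 = 6 carry 1
  8+9+1 = 2 carry 1
  final carry 1

0x1260E66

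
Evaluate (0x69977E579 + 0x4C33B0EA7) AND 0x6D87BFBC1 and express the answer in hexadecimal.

0x25832F000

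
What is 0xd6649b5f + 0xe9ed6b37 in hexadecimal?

Add column by column in base 16, right to left:
  f+7 = 6 carry 1
  5+3+1 = 9
  b+b = 6 carry 1
  9+6+1 = 0 carry 1
  4+d+1 = 2 carry 1
  6+e+1 = 5 carry 1
  6+9+1 = 0 carry 1
  d+e+1 = c carry 1
  final carry 1

0x1c0520696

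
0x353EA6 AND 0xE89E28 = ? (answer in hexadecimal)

0x201E20

AND each hex digit independently (no carries):
  3&E=2, 5&8=0, 3&9=1, E&E=E, A&2=2, 6&8=0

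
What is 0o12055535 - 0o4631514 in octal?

0o5224021

Subtract column by column in base 8:
  5-4 → 1
  3-1 → 2
  5-5 → 0
  5-1 → 4
  5-3 → 2
  0-6 → 2 (borrow)
  2-4-1 → 5 (borrow)
  1-0-1 → 0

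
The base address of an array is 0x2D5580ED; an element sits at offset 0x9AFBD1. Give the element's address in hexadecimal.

0x2DF07CBE

Add column by column in base 16, right to left:
  D+1 = E
  E+D = B carry 1
  0+B+1 = C
  8+F = 7 carry 1
  5+A+1 = 0 carry 1
  5+9+1 = F
  D+0 = D
  2+0 = 2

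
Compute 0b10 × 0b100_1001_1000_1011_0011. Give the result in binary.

Multiply each base-2 digit by 2, carrying:
  1×2 = 2 → write 0 carry 1
  1×2+1 = 3 → write 1 carry 1
  0×2+1 = 1 → write 1
  0×2 = 0 → write 0
  1×2 = 2 → write 0 carry 1
  1×2+1 = 3 → write 1 carry 1
  0×2+1 = 1 → write 1
  1×2 = 2 → write 0 carry 1
  0×2+1 = 1 → write 1
  0×2 = 0 → write 0
  0×2 = 0 → write 0
  1×2 = 2 → write 0 carry 1
  1×2+1 = 3 → write 1 carry 1
  0×2+1 = 1 → write 1
  0×2 = 0 → write 0
  1×2 = 2 → write 0 carry 1
  0×2+1 = 1 → write 1
  0×2 = 0 → write 0
  1×2 = 2 → write 0 carry 1
  remaining carry: 1

0b10010011000101100110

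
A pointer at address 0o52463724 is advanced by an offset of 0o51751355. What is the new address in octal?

0o124435301

Add column by column in base 8, right to left:
  4+5 = 1 carry 1
  2+5+1 = 0 carry 1
  7+3+1 = 3 carry 1
  3+1+1 = 5
  6+5 = 3 carry 1
  4+7+1 = 4 carry 1
  2+1+1 = 4
  5+5 = 2 carry 1
  final carry 1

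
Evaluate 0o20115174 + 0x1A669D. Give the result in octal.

0o26600431

0x1A669D = 0o6463235 in octal.
Add column by column in base 8, right to left:
  4+5 = 1 carry 1
  7+3+1 = 3 carry 1
  1+2+1 = 4
  5+3 = 0 carry 1
  1+6+1 = 0 carry 1
  1+4+1 = 6
  0+6 = 6
  2+0 = 2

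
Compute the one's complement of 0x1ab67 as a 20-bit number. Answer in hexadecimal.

0xe5498

Each hex digit d becomes f−d:
  1→e, a→5, b→4, 6→9, 7→8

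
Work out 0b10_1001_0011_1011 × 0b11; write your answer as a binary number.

Multiply each base-2 digit by 3, carrying:
  1×3 = 3 → write 1 carry 1
  1×3+1 = 4 → write 0 carry 2
  0×3+2 = 2 → write 0 carry 1
  1×3+1 = 4 → write 0 carry 2
  1×3+2 = 5 → write 1 carry 2
  1×3+2 = 5 → write 1 carry 2
  0×3+2 = 2 → write 0 carry 1
  0×3+1 = 1 → write 1
  1×3 = 3 → write 1 carry 1
  0×3+1 = 1 → write 1
  0×3 = 0 → write 0
  1×3 = 3 → write 1 carry 1
  0×3+1 = 1 → write 1
  1×3 = 3 → write 1 carry 1
  remaining carry: 1

0b111101110110001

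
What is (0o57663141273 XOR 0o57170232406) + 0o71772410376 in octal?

0o72706004273

First 0o57663141273 XOR 0o57170232406 = 0o00713373675.
Add column by column in base 8, right to left:
  5+6 = 3 carry 1
  7+7+1 = 7 carry 1
  6+3+1 = 2 carry 1
  3+0+1 = 4
  7+1 = 0 carry 1
  3+4+1 = 0 carry 1
  3+2+1 = 6
  1+7 = 0 carry 1
  7+7+1 = 7 carry 1
  0+1+1 = 2
  0+7 = 7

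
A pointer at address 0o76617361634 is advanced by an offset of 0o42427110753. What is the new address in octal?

Add column by column in base 8, right to left:
  4+3 = 7
  3+5 = 0 carry 1
  6+7+1 = 6 carry 1
  1+0+1 = 2
  6+1 = 7
  3+1 = 4
  7+7 = 6 carry 1
  1+2+1 = 4
  6+4 = 2 carry 1
  6+2+1 = 1 carry 1
  7+4+1 = 4 carry 1
  final carry 1

0o141246472607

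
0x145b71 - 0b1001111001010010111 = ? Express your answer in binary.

0b11110110100011011010

0x145b71 = 0b101000101101101110001 in binary.
Subtract column by column in base 2:
  1-1 → 0
  0-1 → 1 (borrow)
  0-1-1 → 0 (borrow)
  0-0-1 → 1 (borrow)
  1-1-1 → 1 (borrow)
  1-0-1 → 0
  1-0 → 1
  0-1 → 1 (borrow)
  1-0-1 → 0
  1-1 → 0
  0-0 → 0
  1-0 → 1
  1-1 → 0
  0-1 → 1 (borrow)
  1-1-1 → 1 (borrow)
  0-1-1 → 0 (borrow)
  0-0-1 → 1 (borrow)
  0-0-1 → 1 (borrow)
  1-1-1 → 1 (borrow)
  0-0-1 → 1 (borrow)
  1-0-1 → 0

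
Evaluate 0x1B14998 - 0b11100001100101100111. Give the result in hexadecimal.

0b11100001100101100111 = 0xE1967 in hexadecimal.
Subtract column by column in base 16:
  8-7 → 1
  9-6 → 3
  9-9 → 0
  4-1 → 3
  1-E → 3 (borrow)
  B-0-1 → A
  1-0 → 1

0x1A33031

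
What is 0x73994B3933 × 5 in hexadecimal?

0x241FE781DFF

Multiply each base-16 digit by 5, carrying:
  3×5 = 15 → write F
  3×5 = 15 → write F
  9×5 = 45 → write D carry 2
  3×5+2 = 17 → write 1 carry 1
  B×5+1 = 56 → write 8 carry 3
  4×5+3 = 23 → write 7 carry 1
  9×5+1 = 46 → write E carry 2
  9×5+2 = 47 → write F carry 2
  3×5+2 = 17 → write 1 carry 1
  7×5+1 = 36 → write 4 carry 2
  remaining carry: 2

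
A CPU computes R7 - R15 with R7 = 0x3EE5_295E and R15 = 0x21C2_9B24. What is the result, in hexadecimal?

0x1D228E3A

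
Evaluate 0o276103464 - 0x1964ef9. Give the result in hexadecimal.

0x162383b

0o276103464 = 0x2f88734 in hexadecimal.
Subtract column by column in base 16:
  4-9 → b (borrow)
  3-f-1 → 3 (borrow)
  7-e-1 → 8 (borrow)
  8-4-1 → 3
  8-6 → 2
  f-9 → 6
  2-1 → 1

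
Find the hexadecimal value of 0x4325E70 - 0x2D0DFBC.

0x1617EB4

Subtract column by column in base 16:
  0-C → 4 (borrow)
  7-B-1 → B (borrow)
  E-F-1 → E (borrow)
  5-D-1 → 7 (borrow)
  2-0-1 → 1
  3-D → 6 (borrow)
  4-2-1 → 1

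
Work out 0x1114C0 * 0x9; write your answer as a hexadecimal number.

Multiply each base-16 digit by 9, carrying:
  0×9 = 0 → write 0
  C×9 = 108 → write C carry 6
  4×9+6 = 42 → write A carry 2
  1×9+2 = 11 → write B
  1×9 = 9 → write 9
  1×9 = 9 → write 9

0x99BAC0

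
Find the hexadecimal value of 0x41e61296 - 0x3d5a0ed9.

0x48c03bd

Subtract column by column in base 16:
  6-9 → d (borrow)
  9-d-1 → b (borrow)
  2-e-1 → 3 (borrow)
  1-0-1 → 0
  6-a → c (borrow)
  e-5-1 → 8
  1-d → 4 (borrow)
  4-3-1 → 0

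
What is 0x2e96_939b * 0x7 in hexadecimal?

0x1461e093d

Multiply each base-16 digit by 7, carrying:
  b×7 = 77 → write d carry 4
  9×7+4 = 67 → write 3 carry 4
  3×7+4 = 25 → write 9 carry 1
  9×7+1 = 64 → write 0 carry 4
  6×7+4 = 46 → write e carry 2
  9×7+2 = 65 → write 1 carry 4
  e×7+4 = 102 → write 6 carry 6
  2×7+6 = 20 → write 4 carry 1
  remaining carry: 1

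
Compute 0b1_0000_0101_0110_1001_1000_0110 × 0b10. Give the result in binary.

0b10000010101101001100001100

Multiply each base-2 digit by 2, carrying:
  0×2 = 0 → write 0
  1×2 = 2 → write 0 carry 1
  1×2+1 = 3 → write 1 carry 1
  0×2+1 = 1 → write 1
  0×2 = 0 → write 0
  0×2 = 0 → write 0
  0×2 = 0 → write 0
  1×2 = 2 → write 0 carry 1
  1×2+1 = 3 → write 1 carry 1
  0×2+1 = 1 → write 1
  0×2 = 0 → write 0
  1×2 = 2 → write 0 carry 1
  0×2+1 = 1 → write 1
  1×2 = 2 → write 0 carry 1
  1×2+1 = 3 → write 1 carry 1
  0×2+1 = 1 → write 1
  1×2 = 2 → write 0 carry 1
  0×2+1 = 1 → write 1
  1×2 = 2 → write 0 carry 1
  0×2+1 = 1 → write 1
  0×2 = 0 → write 0
  0×2 = 0 → write 0
  0×2 = 0 → write 0
  0×2 = 0 → write 0
  1×2 = 2 → write 0 carry 1
  remaining carry: 1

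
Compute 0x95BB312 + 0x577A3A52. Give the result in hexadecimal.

Add column by column in base 16, right to left:
  2+2 = 4
  1+5 = 6
  3+A = D
  B+3 = E
  B+A = 5 carry 1
  5+7+1 = D
  9+7 = 0 carry 1
  0+5+1 = 6

0x60D5ED64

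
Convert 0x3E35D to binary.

0b111110001101011101

Expand each hex digit to 4 bits: 3=0011 E=1110 3=0011 5=0101 D=1101.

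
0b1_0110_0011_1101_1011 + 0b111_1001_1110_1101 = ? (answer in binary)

Add column by column in base 2, right to left:
  1+1 = 0 carry 1
  1+0+1 = 0 carry 1
  0+1+1 = 0 carry 1
  1+1+1 = 1 carry 1
  1+0+1 = 0 carry 1
  0+1+1 = 0 carry 1
  1+1+1 = 1 carry 1
  1+1+1 = 1 carry 1
  1+1+1 = 1 carry 1
  1+0+1 = 0 carry 1
  0+0+1 = 1
  0+1 = 1
  0+1 = 1
  1+1 = 0 carry 1
  1+1+1 = 1 carry 1
  0+0+1 = 1
  1+0 = 1

0b11101110111001000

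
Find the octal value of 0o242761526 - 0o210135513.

Subtract column by column in base 8:
  6-3 → 3
  2-1 → 1
  5-5 → 0
  1-5 → 4 (borrow)
  6-3-1 → 2
  7-1 → 6
  2-0 → 2
  4-1 → 3
  2-2 → 0

0o32624013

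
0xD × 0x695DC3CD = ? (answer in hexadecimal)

Multiply each base-16 digit by 13, carrying:
  D×13 = 169 → write 9 carry 10
  C×13+10 = 166 → write 6 carry 10
  3×13+10 = 49 → write 1 carry 3
  C×13+3 = 159 → write F carry 9
  D×13+9 = 178 → write 2 carry 11
  5×13+11 = 76 → write C carry 4
  9×13+4 = 121 → write 9 carry 7
  6×13+7 = 85 → write 5 carry 5
  remaining carry: 5

0x559C2F169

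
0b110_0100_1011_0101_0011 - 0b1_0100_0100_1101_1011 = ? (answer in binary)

0b1010000011001111000

Subtract column by column in base 2:
  1-1 → 0
  1-1 → 0
  0-0 → 0
  0-1 → 1 (borrow)
  1-1-1 → 1 (borrow)
  0-0-1 → 1 (borrow)
  1-1-1 → 1 (borrow)
  0-1-1 → 0 (borrow)
  1-0-1 → 0
  1-0 → 1
  0-1 → 1 (borrow)
  1-0-1 → 0
  0-0 → 0
  0-0 → 0
  1-1 → 0
  0-0 → 0
  0-1 → 1 (borrow)
  1-0-1 → 0
  1-0 → 1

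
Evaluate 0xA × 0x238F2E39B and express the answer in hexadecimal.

Multiply each base-16 digit by 10, carrying:
  B×10 = 110 → write E carry 6
  9×10+6 = 96 → write 0 carry 6
  3×10+6 = 36 → write 4 carry 2
  E×10+2 = 142 → write E carry 8
  2×10+8 = 28 → write C carry 1
  F×10+1 = 151 → write 7 carry 9
  8×10+9 = 89 → write 9 carry 5
  3×10+5 = 35 → write 3 carry 2
  2×10+2 = 22 → write 6 carry 1
  remaining carry: 1

0x16397CE40E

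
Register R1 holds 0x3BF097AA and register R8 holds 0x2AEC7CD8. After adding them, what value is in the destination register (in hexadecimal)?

0x66DD1482

Add column by column in base 16, right to left:
  A+8 = 2 carry 1
  A+D+1 = 8 carry 1
  7+C+1 = 4 carry 1
  9+7+1 = 1 carry 1
  0+C+1 = D
  F+E = D carry 1
  B+A+1 = 6 carry 1
  3+2+1 = 6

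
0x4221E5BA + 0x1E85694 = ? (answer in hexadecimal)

0x440A3C4E

Add column by column in base 16, right to left:
  A+4 = E
  B+9 = 4 carry 1
  5+6+1 = C
  E+5 = 3 carry 1
  1+8+1 = A
  2+E = 0 carry 1
  2+1+1 = 4
  4+0 = 4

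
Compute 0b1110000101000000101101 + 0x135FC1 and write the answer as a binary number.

0b10010111010111111101110

0x135FC1 = 0b100110101111111000001 in binary.
Add column by column in base 2, right to left:
  1+1 = 0 carry 1
  0+0+1 = 1
  1+0 = 1
  1+0 = 1
  0+0 = 0
  1+0 = 1
  0+1 = 1
  0+1 = 1
  0+1 = 1
  0+1 = 1
  0+1 = 1
  0+1 = 1
  1+1 = 0 carry 1
  0+0+1 = 1
  1+1 = 0 carry 1
  0+0+1 = 1
  0+1 = 1
  0+1 = 1
  0+0 = 0
  1+0 = 1
  1+1 = 0 carry 1
  1+0+1 = 0 carry 1
  final carry 1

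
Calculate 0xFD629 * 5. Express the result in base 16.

0x4F2ECD

Multiply each base-16 digit by 5, carrying:
  9×5 = 45 → write D carry 2
  2×5+2 = 12 → write C
  6×5 = 30 → write E carry 1
  D×5+1 = 66 → write 2 carry 4
  F×5+4 = 79 → write F carry 4
  remaining carry: 4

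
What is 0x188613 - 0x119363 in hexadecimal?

Subtract column by column in base 16:
  3-3 → 0
  1-6 → b (borrow)
  6-3-1 → 2
  8-9 → f (borrow)
  8-1-1 → 6
  1-1 → 0

0x6f2b0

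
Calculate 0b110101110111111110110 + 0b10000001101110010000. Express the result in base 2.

0b1000110000101110000110

Add column by column in base 2, right to left:
  0+0 = 0
  1+0 = 1
  1+0 = 1
  0+0 = 0
  1+1 = 0 carry 1
  1+0+1 = 0 carry 1
  1+0+1 = 0 carry 1
  1+1+1 = 1 carry 1
  1+1+1 = 1 carry 1
  1+1+1 = 1 carry 1
  1+0+1 = 0 carry 1
  1+1+1 = 1 carry 1
  0+1+1 = 0 carry 1
  1+0+1 = 0 carry 1
  1+0+1 = 0 carry 1
  1+0+1 = 0 carry 1
  0+0+1 = 1
  1+0 = 1
  0+0 = 0
  1+1 = 0 carry 1
  1+0+1 = 0 carry 1
  final carry 1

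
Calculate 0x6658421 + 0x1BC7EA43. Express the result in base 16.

0x222D6E64

Add column by column in base 16, right to left:
  1+3 = 4
  2+4 = 6
  4+A = E
  8+E = 6 carry 1
  5+7+1 = D
  6+C = 2 carry 1
  6+B+1 = 2 carry 1
  0+1+1 = 2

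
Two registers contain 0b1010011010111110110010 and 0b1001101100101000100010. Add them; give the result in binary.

0b10100000111100111010100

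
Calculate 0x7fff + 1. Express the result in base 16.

The trailing 3 digits are F (max in base 16), so adding 1 cascades: they roll to 0 and the next digit up increments.

0x8000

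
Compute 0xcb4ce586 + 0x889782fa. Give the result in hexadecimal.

0x153e46880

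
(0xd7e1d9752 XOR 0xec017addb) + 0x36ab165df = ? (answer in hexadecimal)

First 0xd7e1d9752 XOR 0xec017addb = 0x3be0a3a89.
Add column by column in base 16, right to left:
  9+f = 8 carry 1
  8+d+1 = 6 carry 1
  a+5+1 = 0 carry 1
  3+6+1 = a
  a+1 = b
  0+b = b
  e+a = 8 carry 1
  b+6+1 = 2 carry 1
  3+3+1 = 7

0x728bba068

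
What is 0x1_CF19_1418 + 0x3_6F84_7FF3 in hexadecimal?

Add column by column in base 16, right to left:
  8+3 = B
  1+F = 0 carry 1
  4+F+1 = 4 carry 1
  1+7+1 = 9
  9+4 = D
  1+8 = 9
  F+F = E carry 1
  C+6+1 = 3 carry 1
  1+3+1 = 5

0x53E9D940B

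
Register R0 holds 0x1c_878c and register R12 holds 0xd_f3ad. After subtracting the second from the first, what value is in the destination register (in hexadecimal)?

Subtract column by column in base 16:
  c-d → f (borrow)
  8-a-1 → d (borrow)
  7-3-1 → 3
  8-f → 9 (borrow)
  c-d-1 → e (borrow)
  1-0-1 → 0

0xe93df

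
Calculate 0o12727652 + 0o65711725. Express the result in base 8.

Add column by column in base 8, right to left:
  2+5 = 7
  5+2 = 7
  6+7 = 5 carry 1
  7+1+1 = 1 carry 1
  2+1+1 = 4
  7+7 = 6 carry 1
  2+5+1 = 0 carry 1
  1+6+1 = 0 carry 1
  final carry 1

0o100641577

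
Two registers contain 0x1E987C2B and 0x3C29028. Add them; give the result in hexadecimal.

0x225B0C53

Add column by column in base 16, right to left:
  B+8 = 3 carry 1
  2+2+1 = 5
  C+0 = C
  7+9 = 0 carry 1
  8+2+1 = B
  9+C = 5 carry 1
  E+3+1 = 2 carry 1
  1+0+1 = 2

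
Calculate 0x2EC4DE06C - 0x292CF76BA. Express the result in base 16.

0x597E69B2

Subtract column by column in base 16:
  C-A → 2
  6-B → B (borrow)
  0-6-1 → 9 (borrow)
  E-7-1 → 6
  D-F → E (borrow)
  4-C-1 → 7 (borrow)
  C-2-1 → 9
  E-9 → 5
  2-2 → 0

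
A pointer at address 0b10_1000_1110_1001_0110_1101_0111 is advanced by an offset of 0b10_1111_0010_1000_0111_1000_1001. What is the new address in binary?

0b101100000010001111001100000

Add column by column in base 2, right to left:
  1+1 = 0 carry 1
  1+0+1 = 0 carry 1
  1+0+1 = 0 carry 1
  0+1+1 = 0 carry 1
  1+0+1 = 0 carry 1
  0+0+1 = 1
  1+0 = 1
  1+1 = 0 carry 1
  0+1+1 = 0 carry 1
  1+1+1 = 1 carry 1
  1+1+1 = 1 carry 1
  0+0+1 = 1
  1+0 = 1
  0+0 = 0
  0+0 = 0
  1+1 = 0 carry 1
  0+0+1 = 1
  1+1 = 0 carry 1
  1+0+1 = 0 carry 1
  1+0+1 = 0 carry 1
  0+1+1 = 0 carry 1
  0+1+1 = 0 carry 1
  0+1+1 = 0 carry 1
  1+1+1 = 1 carry 1
  0+0+1 = 1
  1+1 = 0 carry 1
  final carry 1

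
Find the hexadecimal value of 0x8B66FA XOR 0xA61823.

0x2D7ED9

XOR each hex digit independently (no carries):
  8^A=2, B^6=D, 6^1=7, 6^8=E, F^2=D, A^3=9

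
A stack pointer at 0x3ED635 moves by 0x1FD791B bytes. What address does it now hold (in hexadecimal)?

Add column by column in base 16, right to left:
  5+B = 0 carry 1
  3+1+1 = 5
  6+9 = F
  D+7 = 4 carry 1
  E+D+1 = C carry 1
  3+F+1 = 3 carry 1
  0+1+1 = 2

0x23C4F50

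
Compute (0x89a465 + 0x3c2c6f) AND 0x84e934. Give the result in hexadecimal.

Add column by column in base 16, right to left:
  5+f = 4 carry 1
  6+6+1 = d
  4+c = 0 carry 1
  a+2+1 = d
  9+c = 5 carry 1
  8+3+1 = c
Sum = 0xc5d0d4; now AND with 0x84e934:
  c&8=8, 5&4=4, d&e=c, 0&9=0, d&3=1, 4&4=4

0x84c014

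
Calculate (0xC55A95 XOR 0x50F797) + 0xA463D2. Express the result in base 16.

0x13A10D4

First 0xC55A95 XOR 0x50F797 = 0x95AD02.
Add column by column in base 16, right to left:
  2+2 = 4
  0+D = D
  D+3 = 0 carry 1
  A+6+1 = 1 carry 1
  5+4+1 = A
  9+A = 3 carry 1
  final carry 1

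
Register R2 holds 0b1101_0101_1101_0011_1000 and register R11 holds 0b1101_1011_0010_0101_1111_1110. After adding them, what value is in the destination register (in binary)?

0b111010001000001100110110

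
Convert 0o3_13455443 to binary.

Each octal digit is 3 bits: 3=011 1=001 3=011 4=100 5=101 5=101 4=100 4=100 3=011.

0b11001011100101101100100011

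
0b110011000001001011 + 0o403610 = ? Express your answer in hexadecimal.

0x537D3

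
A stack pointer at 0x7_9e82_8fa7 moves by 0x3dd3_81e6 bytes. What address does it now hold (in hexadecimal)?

Add column by column in base 16, right to left:
  7+6 = d
  a+e = 8 carry 1
  f+1+1 = 1 carry 1
  8+8+1 = 1 carry 1
  2+3+1 = 6
  8+d = 5 carry 1
  e+d+1 = c carry 1
  9+3+1 = d
  7+0 = 7

0x7dc56118d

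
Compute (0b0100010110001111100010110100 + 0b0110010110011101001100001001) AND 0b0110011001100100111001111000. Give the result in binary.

0b10001000100100101000111000

Add column by column in base 2, right to left:
  0+1 = 1
  0+0 = 0
  1+0 = 1
  0+1 = 1
  1+0 = 1
  1+0 = 1
  0+0 = 0
  1+0 = 1
  0+1 = 1
  0+1 = 1
  0+0 = 0
  1+0 = 1
  1+1 = 0 carry 1
  1+0+1 = 0 carry 1
  1+1+1 = 1 carry 1
  1+1+1 = 1 carry 1
  0+1+1 = 0 carry 1
  0+0+1 = 1
  0+0 = 0
  1+1 = 0 carry 1
  1+1+1 = 1 carry 1
  0+0+1 = 1
  1+1 = 0 carry 1
  0+0+1 = 1
  0+0 = 0
  0+1 = 1
  1+1 = 0 carry 1
  final carry 1
Sum = 0b1010101100101100101110111101; now AND with 0b0110011001100100111001111000:
  1010101100101100101110111101
& 0110011001100100111001111000
= 0010001000100100101000111000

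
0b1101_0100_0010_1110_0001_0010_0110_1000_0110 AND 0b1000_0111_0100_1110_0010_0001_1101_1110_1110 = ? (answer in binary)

AND bit by bit (1 only where both bits are 1):
  110101000010111000010010011010000110
& 100001110100111000100001110111101110
= 100001000000111000000000010010000110

0b100001000000111000000000010010000110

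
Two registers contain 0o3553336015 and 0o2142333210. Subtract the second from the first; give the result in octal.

0o1411002605

Subtract column by column in base 8:
  5-0 → 5
  1-1 → 0
  0-2 → 6 (borrow)
  6-3-1 → 2
  3-3 → 0
  3-3 → 0
  3-2 → 1
  5-4 → 1
  5-1 → 4
  3-2 → 1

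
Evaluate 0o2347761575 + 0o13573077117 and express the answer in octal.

Add column by column in base 8, right to left:
  5+7 = 4 carry 1
  7+1+1 = 1 carry 1
  5+1+1 = 7
  1+7 = 0 carry 1
  6+7+1 = 6 carry 1
  7+0+1 = 0 carry 1
  7+3+1 = 3 carry 1
  4+7+1 = 4 carry 1
  3+5+1 = 1 carry 1
  2+3+1 = 6
  0+1 = 1

0o16143060714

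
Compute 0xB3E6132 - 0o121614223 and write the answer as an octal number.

0xB3E6132 = 0o1317460462 in octal.
Subtract column by column in base 8:
  2-3 → 7 (borrow)
  6-2-1 → 3
  4-2 → 2
  0-4 → 4 (borrow)
  6-1-1 → 4
  4-6 → 6 (borrow)
  7-1-1 → 5
  1-2 → 7 (borrow)
  3-1-1 → 1
  1-0 → 1

0o1175644237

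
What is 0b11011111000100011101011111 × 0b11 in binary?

Multiply each base-2 digit by 3, carrying:
  1×3 = 3 → write 1 carry 1
  1×3+1 = 4 → write 0 carry 2
  1×3+2 = 5 → write 1 carry 2
  1×3+2 = 5 → write 1 carry 2
  1×3+2 = 5 → write 1 carry 2
  0×3+2 = 2 → write 0 carry 1
  1×3+1 = 4 → write 0 carry 2
  0×3+2 = 2 → write 0 carry 1
  1×3+1 = 4 → write 0 carry 2
  1×3+2 = 5 → write 1 carry 2
  1×3+2 = 5 → write 1 carry 2
  0×3+2 = 2 → write 0 carry 1
  0×3+1 = 1 → write 1
  0×3 = 0 → write 0
  1×3 = 3 → write 1 carry 1
  0×3+1 = 1 → write 1
  0×3 = 0 → write 0
  0×3 = 0 → write 0
  1×3 = 3 → write 1 carry 1
  1×3+1 = 4 → write 0 carry 2
  1×3+2 = 5 → write 1 carry 2
  1×3+2 = 5 → write 1 carry 2
  1×3+2 = 5 → write 1 carry 2
  0×3+2 = 2 → write 0 carry 1
  1×3+1 = 4 → write 0 carry 2
  1×3+2 = 5 → write 1 carry 2
  remaining carry: 10

0b1010011101001101011000011101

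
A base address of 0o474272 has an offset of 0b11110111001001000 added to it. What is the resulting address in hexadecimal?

0o474272 = 0x278BA in hexadecimal.
0b11110111001001000 = 0x1EE48 in hexadecimal.
Add column by column in base 16, right to left:
  A+8 = 2 carry 1
  B+4+1 = 0 carry 1
  8+E+1 = 7 carry 1
  7+E+1 = 6 carry 1
  2+1+1 = 4

0x46702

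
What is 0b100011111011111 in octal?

0o43737

Group the bits in threes: 100 011 111 011 111 → 43737.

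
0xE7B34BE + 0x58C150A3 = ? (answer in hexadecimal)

0x673C8561

Add column by column in base 16, right to left:
  E+3 = 1 carry 1
  B+A+1 = 6 carry 1
  4+0+1 = 5
  3+5 = 8
  B+1 = C
  7+C = 3 carry 1
  E+8+1 = 7 carry 1
  0+5+1 = 6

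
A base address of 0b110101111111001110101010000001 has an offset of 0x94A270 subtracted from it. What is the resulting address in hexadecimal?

0x35684811

0b110101111111001110101010000001 = 0x35FCEA81 in hexadecimal.
Subtract column by column in base 16:
  1-0 → 1
  8-7 → 1
  A-2 → 8
  E-A → 4
  C-4 → 8
  F-9 → 6
  5-0 → 5
  3-0 → 3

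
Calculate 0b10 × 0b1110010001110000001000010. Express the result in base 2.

0b11100100011100000010000100

Multiply each base-2 digit by 2, carrying:
  0×2 = 0 → write 0
  1×2 = 2 → write 0 carry 1
  0×2+1 = 1 → write 1
  0×2 = 0 → write 0
  0×2 = 0 → write 0
  0×2 = 0 → write 0
  1×2 = 2 → write 0 carry 1
  0×2+1 = 1 → write 1
  0×2 = 0 → write 0
  0×2 = 0 → write 0
  0×2 = 0 → write 0
  0×2 = 0 → write 0
  0×2 = 0 → write 0
  1×2 = 2 → write 0 carry 1
  1×2+1 = 3 → write 1 carry 1
  1×2+1 = 3 → write 1 carry 1
  0×2+1 = 1 → write 1
  0×2 = 0 → write 0
  0×2 = 0 → write 0
  1×2 = 2 → write 0 carry 1
  0×2+1 = 1 → write 1
  0×2 = 0 → write 0
  1×2 = 2 → write 0 carry 1
  1×2+1 = 3 → write 1 carry 1
  1×2+1 = 3 → write 1 carry 1
  remaining carry: 1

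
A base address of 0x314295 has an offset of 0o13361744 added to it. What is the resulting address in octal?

0x314295 = 0o14241225 in octal.
Add column by column in base 8, right to left:
  5+4 = 1 carry 1
  2+4+1 = 7
  2+7 = 1 carry 1
  1+1+1 = 3
  4+6 = 2 carry 1
  2+3+1 = 6
  4+3 = 7
  1+1 = 2

0o27623171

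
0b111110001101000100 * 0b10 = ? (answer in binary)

Multiply each base-2 digit by 2, carrying:
  0×2 = 0 → write 0
  0×2 = 0 → write 0
  1×2 = 2 → write 0 carry 1
  0×2+1 = 1 → write 1
  0×2 = 0 → write 0
  0×2 = 0 → write 0
  1×2 = 2 → write 0 carry 1
  0×2+1 = 1 → write 1
  1×2 = 2 → write 0 carry 1
  1×2+1 = 3 → write 1 carry 1
  0×2+1 = 1 → write 1
  0×2 = 0 → write 0
  0×2 = 0 → write 0
  1×2 = 2 → write 0 carry 1
  1×2+1 = 3 → write 1 carry 1
  1×2+1 = 3 → write 1 carry 1
  1×2+1 = 3 → write 1 carry 1
  1×2+1 = 3 → write 1 carry 1
  remaining carry: 1

0b1111100011010001000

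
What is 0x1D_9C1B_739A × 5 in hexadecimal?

Multiply each base-16 digit by 5, carrying:
  A×5 = 50 → write 2 carry 3
  9×5+3 = 48 → write 0 carry 3
  3×5+3 = 18 → write 2 carry 1
  7×5+1 = 36 → write 4 carry 2
  B×5+2 = 57 → write 9 carry 3
  1×5+3 = 8 → write 8
  C×5 = 60 → write C carry 3
  9×5+3 = 48 → write 0 carry 3
  D×5+3 = 68 → write 4 carry 4
  1×5+4 = 9 → write 9

0x940C894202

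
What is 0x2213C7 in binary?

0b1000100001001111000111

Expand each hex digit to 4 bits: 2=0010 2=0010 1=0001 3=0011 C=1100 7=0111.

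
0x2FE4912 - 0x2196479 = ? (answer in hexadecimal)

Subtract column by column in base 16:
  2-9 → 9 (borrow)
  1-7-1 → 9 (borrow)
  9-4-1 → 4
  4-6 → E (borrow)
  E-9-1 → 4
  F-1 → E
  2-2 → 0

0xE4E499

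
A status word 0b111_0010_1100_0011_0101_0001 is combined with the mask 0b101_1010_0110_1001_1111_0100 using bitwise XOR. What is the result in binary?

XOR bit by bit (1 where the bits differ):
  11100101100001101010001
^ 10110100110100111110100
= 01010001010101010100101

0b01010001010101010100101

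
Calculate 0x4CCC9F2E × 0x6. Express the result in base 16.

0x1CCCBBB14

Multiply each base-16 digit by 6, carrying:
  E×6 = 84 → write 4 carry 5
  2×6+5 = 17 → write 1 carry 1
  F×6+1 = 91 → write B carry 5
  9×6+5 = 59 → write B carry 3
  C×6+3 = 75 → write B carry 4
  C×6+4 = 76 → write C carry 4
  C×6+4 = 76 → write C carry 4
  4×6+4 = 28 → write C carry 1
  remaining carry: 1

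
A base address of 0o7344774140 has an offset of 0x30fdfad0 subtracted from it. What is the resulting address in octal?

0o1245376620

0x30fdfad0 = 0o6077375320 in octal.
Subtract column by column in base 8:
  0-0 → 0
  4-2 → 2
  1-3 → 6 (borrow)
  4-5-1 → 6 (borrow)
  7-7-1 → 7 (borrow)
  7-3-1 → 3
  4-7 → 5 (borrow)
  4-7-1 → 4 (borrow)
  3-0-1 → 2
  7-6 → 1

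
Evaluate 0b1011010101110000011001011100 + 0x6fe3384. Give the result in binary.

0x6fe3384 = 0b110111111100011001110000100 in binary.
Add column by column in base 2, right to left:
  0+0 = 0
  0+0 = 0
  1+1 = 0 carry 1
  1+0+1 = 0 carry 1
  1+0+1 = 0 carry 1
  0+0+1 = 1
  1+0 = 1
  0+1 = 1
  0+1 = 1
  1+1 = 0 carry 1
  1+0+1 = 0 carry 1
  0+0+1 = 1
  0+1 = 1
  0+1 = 1
  0+0 = 0
  0+0 = 0
  1+0 = 1
  1+1 = 0 carry 1
  1+1+1 = 1 carry 1
  0+1+1 = 0 carry 1
  1+1+1 = 1 carry 1
  0+1+1 = 0 carry 1
  1+1+1 = 1 carry 1
  0+1+1 = 0 carry 1
  1+0+1 = 0 carry 1
  1+1+1 = 1 carry 1
  0+1+1 = 0 carry 1
  1+0+1 = 0 carry 1
  final carry 1

0b10010010101010011100111100000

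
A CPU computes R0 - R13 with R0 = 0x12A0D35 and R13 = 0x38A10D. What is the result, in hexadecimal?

0xF16C28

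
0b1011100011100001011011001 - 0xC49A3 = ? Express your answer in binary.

0xC49A3 = 0b11000100100110100011 in binary.
Subtract column by column in base 2:
  1-1 → 0
  0-1 → 1 (borrow)
  0-0-1 → 1 (borrow)
  1-0-1 → 0
  1-0 → 1
  0-1 → 1 (borrow)
  1-0-1 → 0
  1-1 → 0
  0-1 → 1 (borrow)
  1-0-1 → 0
  0-0 → 0
  0-1 → 1 (borrow)
  0-0-1 → 1 (borrow)
  0-0-1 → 1 (borrow)
  1-1-1 → 1 (borrow)
  1-0-1 → 0
  1-0 → 1
  0-0 → 0
  0-1 → 1 (borrow)
  0-1-1 → 0 (borrow)
  1-0-1 → 0
  1-0 → 1
  1-0 → 1
  0-0 → 0
  1-0 → 1

0b1011001010111100100110110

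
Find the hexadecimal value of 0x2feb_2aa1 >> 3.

0x5fd6554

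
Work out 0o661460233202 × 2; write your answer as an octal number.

Multiply each base-8 digit by 2, carrying:
  2×2 = 4 → write 4
  0×2 = 0 → write 0
  2×2 = 4 → write 4
  3×2 = 6 → write 6
  3×2 = 6 → write 6
  2×2 = 4 → write 4
  0×2 = 0 → write 0
  6×2 = 12 → write 4 carry 1
  4×2+1 = 9 → write 1 carry 1
  1×2+1 = 3 → write 3
  6×2 = 12 → write 4 carry 1
  6×2+1 = 13 → write 5 carry 1
  remaining carry: 1

0o1543140466404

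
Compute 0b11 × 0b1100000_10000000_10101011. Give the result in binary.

0b1001000011000001000000001

Multiply each base-2 digit by 3, carrying:
  1×3 = 3 → write 1 carry 1
  1×3+1 = 4 → write 0 carry 2
  0×3+2 = 2 → write 0 carry 1
  1×3+1 = 4 → write 0 carry 2
  0×3+2 = 2 → write 0 carry 1
  1×3+1 = 4 → write 0 carry 2
  0×3+2 = 2 → write 0 carry 1
  1×3+1 = 4 → write 0 carry 2
  0×3+2 = 2 → write 0 carry 1
  0×3+1 = 1 → write 1
  0×3 = 0 → write 0
  0×3 = 0 → write 0
  0×3 = 0 → write 0
  0×3 = 0 → write 0
  0×3 = 0 → write 0
  1×3 = 3 → write 1 carry 1
  0×3+1 = 1 → write 1
  0×3 = 0 → write 0
  0×3 = 0 → write 0
  0×3 = 0 → write 0
  0×3 = 0 → write 0
  1×3 = 3 → write 1 carry 1
  1×3+1 = 4 → write 0 carry 2
  remaining carry: 10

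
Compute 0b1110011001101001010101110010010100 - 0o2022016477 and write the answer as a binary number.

0b1110001001010111010011111101010101

0o2022016477 = 0b10000010010000001110100111111 in binary.
Subtract column by column in base 2:
  0-1 → 1 (borrow)
  0-1-1 → 0 (borrow)
  1-1-1 → 1 (borrow)
  0-1-1 → 0 (borrow)
  1-1-1 → 1 (borrow)
  0-1-1 → 0 (borrow)
  0-0-1 → 1 (borrow)
  1-0-1 → 0
  0-1 → 1 (borrow)
  0-0-1 → 1 (borrow)
  1-1-1 → 1 (borrow)
  1-1-1 → 1 (borrow)
  1-1-1 → 1 (borrow)
  0-0-1 → 1 (borrow)
  1-0-1 → 0
  0-0 → 0
  1-0 → 1
  0-0 → 0
  1-0 → 1
  0-1 → 1 (borrow)
  0-0-1 → 1 (borrow)
  1-0-1 → 0
  0-1 → 1 (borrow)
  1-0-1 → 0
  1-0 → 1
  0-0 → 0
  0-0 → 0
  1-0 → 1
  1-1 → 0
  0-0 → 0
  0-0 → 0
  1-0 → 1
  1-0 → 1
  1-0 → 1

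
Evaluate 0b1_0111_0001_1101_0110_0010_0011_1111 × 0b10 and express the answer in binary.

0b101110001110101100010001111110

Multiply each base-2 digit by 2, carrying:
  1×2 = 2 → write 0 carry 1
  1×2+1 = 3 → write 1 carry 1
  1×2+1 = 3 → write 1 carry 1
  1×2+1 = 3 → write 1 carry 1
  1×2+1 = 3 → write 1 carry 1
  1×2+1 = 3 → write 1 carry 1
  0×2+1 = 1 → write 1
  0×2 = 0 → write 0
  0×2 = 0 → write 0
  1×2 = 2 → write 0 carry 1
  0×2+1 = 1 → write 1
  0×2 = 0 → write 0
  0×2 = 0 → write 0
  1×2 = 2 → write 0 carry 1
  1×2+1 = 3 → write 1 carry 1
  0×2+1 = 1 → write 1
  1×2 = 2 → write 0 carry 1
  0×2+1 = 1 → write 1
  1×2 = 2 → write 0 carry 1
  1×2+1 = 3 → write 1 carry 1
  1×2+1 = 3 → write 1 carry 1
  0×2+1 = 1 → write 1
  0×2 = 0 → write 0
  0×2 = 0 → write 0
  1×2 = 2 → write 0 carry 1
  1×2+1 = 3 → write 1 carry 1
  1×2+1 = 3 → write 1 carry 1
  0×2+1 = 1 → write 1
  1×2 = 2 → write 0 carry 1
  remaining carry: 1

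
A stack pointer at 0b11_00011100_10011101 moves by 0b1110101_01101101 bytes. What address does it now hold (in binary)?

0b111001001000001010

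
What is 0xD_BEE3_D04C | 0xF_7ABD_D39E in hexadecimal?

OR each hex digit independently (no carries):
  D|F=F, B|7=F, E|A=E, E|B=F, 3|D=F, D|D=D, 0|3=3, 4|9=D, C|E=E

0xFFEFFD3DE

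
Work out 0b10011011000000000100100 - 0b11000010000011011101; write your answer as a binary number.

Subtract column by column in base 2:
  0-1 → 1 (borrow)
  0-0-1 → 1 (borrow)
  1-1-1 → 1 (borrow)
  0-1-1 → 0 (borrow)
  0-1-1 → 0 (borrow)
  1-0-1 → 0
  0-1 → 1 (borrow)
  0-1-1 → 0 (borrow)
  0-0-1 → 1 (borrow)
  0-0-1 → 1 (borrow)
  0-0-1 → 1 (borrow)
  0-0-1 → 1 (borrow)
  0-0-1 → 1 (borrow)
  0-1-1 → 0 (borrow)
  0-0-1 → 1 (borrow)
  1-0-1 → 0
  1-0 → 1
  0-0 → 0
  1-1 → 0
  1-1 → 0
  0-0 → 0
  0-0 → 0
  1-0 → 1

0b10000010101111101000111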